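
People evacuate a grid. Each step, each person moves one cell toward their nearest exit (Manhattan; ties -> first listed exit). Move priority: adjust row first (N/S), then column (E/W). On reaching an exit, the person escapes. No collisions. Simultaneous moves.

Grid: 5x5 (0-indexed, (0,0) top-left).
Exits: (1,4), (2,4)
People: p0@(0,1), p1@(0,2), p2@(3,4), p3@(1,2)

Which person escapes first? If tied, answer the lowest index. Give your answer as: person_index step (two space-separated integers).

Answer: 2 1

Derivation:
Step 1: p0:(0,1)->(1,1) | p1:(0,2)->(1,2) | p2:(3,4)->(2,4)->EXIT | p3:(1,2)->(1,3)
Step 2: p0:(1,1)->(1,2) | p1:(1,2)->(1,3) | p2:escaped | p3:(1,3)->(1,4)->EXIT
Step 3: p0:(1,2)->(1,3) | p1:(1,3)->(1,4)->EXIT | p2:escaped | p3:escaped
Step 4: p0:(1,3)->(1,4)->EXIT | p1:escaped | p2:escaped | p3:escaped
Exit steps: [4, 3, 1, 2]
First to escape: p2 at step 1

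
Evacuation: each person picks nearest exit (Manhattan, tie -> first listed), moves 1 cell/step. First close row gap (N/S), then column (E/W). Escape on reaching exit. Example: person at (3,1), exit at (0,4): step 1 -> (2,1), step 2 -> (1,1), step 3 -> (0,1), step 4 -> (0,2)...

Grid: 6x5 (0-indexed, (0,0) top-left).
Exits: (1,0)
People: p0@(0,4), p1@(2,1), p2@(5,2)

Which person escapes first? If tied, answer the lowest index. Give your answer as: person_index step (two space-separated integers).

Step 1: p0:(0,4)->(1,4) | p1:(2,1)->(1,1) | p2:(5,2)->(4,2)
Step 2: p0:(1,4)->(1,3) | p1:(1,1)->(1,0)->EXIT | p2:(4,2)->(3,2)
Step 3: p0:(1,3)->(1,2) | p1:escaped | p2:(3,2)->(2,2)
Step 4: p0:(1,2)->(1,1) | p1:escaped | p2:(2,2)->(1,2)
Step 5: p0:(1,1)->(1,0)->EXIT | p1:escaped | p2:(1,2)->(1,1)
Step 6: p0:escaped | p1:escaped | p2:(1,1)->(1,0)->EXIT
Exit steps: [5, 2, 6]
First to escape: p1 at step 2

Answer: 1 2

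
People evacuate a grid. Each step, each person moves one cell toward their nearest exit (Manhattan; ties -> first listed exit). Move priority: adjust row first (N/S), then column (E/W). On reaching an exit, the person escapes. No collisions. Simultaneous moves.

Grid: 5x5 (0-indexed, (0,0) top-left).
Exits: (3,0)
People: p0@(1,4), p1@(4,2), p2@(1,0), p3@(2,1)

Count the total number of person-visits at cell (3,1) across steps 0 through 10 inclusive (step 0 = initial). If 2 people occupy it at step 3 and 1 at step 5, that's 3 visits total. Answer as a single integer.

Answer: 3

Derivation:
Step 0: p0@(1,4) p1@(4,2) p2@(1,0) p3@(2,1) -> at (3,1): 0 [-], cum=0
Step 1: p0@(2,4) p1@(3,2) p2@(2,0) p3@(3,1) -> at (3,1): 1 [p3], cum=1
Step 2: p0@(3,4) p1@(3,1) p2@ESC p3@ESC -> at (3,1): 1 [p1], cum=2
Step 3: p0@(3,3) p1@ESC p2@ESC p3@ESC -> at (3,1): 0 [-], cum=2
Step 4: p0@(3,2) p1@ESC p2@ESC p3@ESC -> at (3,1): 0 [-], cum=2
Step 5: p0@(3,1) p1@ESC p2@ESC p3@ESC -> at (3,1): 1 [p0], cum=3
Step 6: p0@ESC p1@ESC p2@ESC p3@ESC -> at (3,1): 0 [-], cum=3
Total visits = 3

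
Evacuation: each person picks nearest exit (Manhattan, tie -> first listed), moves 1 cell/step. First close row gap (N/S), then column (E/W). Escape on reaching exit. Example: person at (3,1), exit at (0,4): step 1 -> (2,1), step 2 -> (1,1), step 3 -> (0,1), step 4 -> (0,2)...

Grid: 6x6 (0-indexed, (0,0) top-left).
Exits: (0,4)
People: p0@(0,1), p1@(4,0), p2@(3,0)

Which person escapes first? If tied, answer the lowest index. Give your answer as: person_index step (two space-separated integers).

Step 1: p0:(0,1)->(0,2) | p1:(4,0)->(3,0) | p2:(3,0)->(2,0)
Step 2: p0:(0,2)->(0,3) | p1:(3,0)->(2,0) | p2:(2,0)->(1,0)
Step 3: p0:(0,3)->(0,4)->EXIT | p1:(2,0)->(1,0) | p2:(1,0)->(0,0)
Step 4: p0:escaped | p1:(1,0)->(0,0) | p2:(0,0)->(0,1)
Step 5: p0:escaped | p1:(0,0)->(0,1) | p2:(0,1)->(0,2)
Step 6: p0:escaped | p1:(0,1)->(0,2) | p2:(0,2)->(0,3)
Step 7: p0:escaped | p1:(0,2)->(0,3) | p2:(0,3)->(0,4)->EXIT
Step 8: p0:escaped | p1:(0,3)->(0,4)->EXIT | p2:escaped
Exit steps: [3, 8, 7]
First to escape: p0 at step 3

Answer: 0 3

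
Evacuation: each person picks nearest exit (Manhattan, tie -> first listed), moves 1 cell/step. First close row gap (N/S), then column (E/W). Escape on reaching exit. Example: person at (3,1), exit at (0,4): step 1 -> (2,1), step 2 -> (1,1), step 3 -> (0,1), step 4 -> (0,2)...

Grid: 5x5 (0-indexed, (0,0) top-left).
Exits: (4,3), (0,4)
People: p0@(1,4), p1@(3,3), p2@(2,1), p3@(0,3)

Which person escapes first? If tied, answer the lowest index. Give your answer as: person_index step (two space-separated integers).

Step 1: p0:(1,4)->(0,4)->EXIT | p1:(3,3)->(4,3)->EXIT | p2:(2,1)->(3,1) | p3:(0,3)->(0,4)->EXIT
Step 2: p0:escaped | p1:escaped | p2:(3,1)->(4,1) | p3:escaped
Step 3: p0:escaped | p1:escaped | p2:(4,1)->(4,2) | p3:escaped
Step 4: p0:escaped | p1:escaped | p2:(4,2)->(4,3)->EXIT | p3:escaped
Exit steps: [1, 1, 4, 1]
First to escape: p0 at step 1

Answer: 0 1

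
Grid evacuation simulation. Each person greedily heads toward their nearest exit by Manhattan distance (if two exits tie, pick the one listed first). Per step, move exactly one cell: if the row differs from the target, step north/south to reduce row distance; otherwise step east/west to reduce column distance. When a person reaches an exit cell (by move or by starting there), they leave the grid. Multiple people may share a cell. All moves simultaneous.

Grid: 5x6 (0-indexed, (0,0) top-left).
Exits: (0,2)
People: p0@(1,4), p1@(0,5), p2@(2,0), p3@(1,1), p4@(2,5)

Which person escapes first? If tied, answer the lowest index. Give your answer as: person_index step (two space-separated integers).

Step 1: p0:(1,4)->(0,4) | p1:(0,5)->(0,4) | p2:(2,0)->(1,0) | p3:(1,1)->(0,1) | p4:(2,5)->(1,5)
Step 2: p0:(0,4)->(0,3) | p1:(0,4)->(0,3) | p2:(1,0)->(0,0) | p3:(0,1)->(0,2)->EXIT | p4:(1,5)->(0,5)
Step 3: p0:(0,3)->(0,2)->EXIT | p1:(0,3)->(0,2)->EXIT | p2:(0,0)->(0,1) | p3:escaped | p4:(0,5)->(0,4)
Step 4: p0:escaped | p1:escaped | p2:(0,1)->(0,2)->EXIT | p3:escaped | p4:(0,4)->(0,3)
Step 5: p0:escaped | p1:escaped | p2:escaped | p3:escaped | p4:(0,3)->(0,2)->EXIT
Exit steps: [3, 3, 4, 2, 5]
First to escape: p3 at step 2

Answer: 3 2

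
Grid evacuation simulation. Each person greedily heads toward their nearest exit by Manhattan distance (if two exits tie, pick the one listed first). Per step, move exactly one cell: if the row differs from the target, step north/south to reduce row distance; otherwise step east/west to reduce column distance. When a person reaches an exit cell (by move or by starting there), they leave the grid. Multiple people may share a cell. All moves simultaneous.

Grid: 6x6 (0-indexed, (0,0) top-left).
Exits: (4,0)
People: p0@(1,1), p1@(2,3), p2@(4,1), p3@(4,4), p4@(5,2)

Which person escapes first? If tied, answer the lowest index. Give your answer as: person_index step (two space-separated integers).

Step 1: p0:(1,1)->(2,1) | p1:(2,3)->(3,3) | p2:(4,1)->(4,0)->EXIT | p3:(4,4)->(4,3) | p4:(5,2)->(4,2)
Step 2: p0:(2,1)->(3,1) | p1:(3,3)->(4,3) | p2:escaped | p3:(4,3)->(4,2) | p4:(4,2)->(4,1)
Step 3: p0:(3,1)->(4,1) | p1:(4,3)->(4,2) | p2:escaped | p3:(4,2)->(4,1) | p4:(4,1)->(4,0)->EXIT
Step 4: p0:(4,1)->(4,0)->EXIT | p1:(4,2)->(4,1) | p2:escaped | p3:(4,1)->(4,0)->EXIT | p4:escaped
Step 5: p0:escaped | p1:(4,1)->(4,0)->EXIT | p2:escaped | p3:escaped | p4:escaped
Exit steps: [4, 5, 1, 4, 3]
First to escape: p2 at step 1

Answer: 2 1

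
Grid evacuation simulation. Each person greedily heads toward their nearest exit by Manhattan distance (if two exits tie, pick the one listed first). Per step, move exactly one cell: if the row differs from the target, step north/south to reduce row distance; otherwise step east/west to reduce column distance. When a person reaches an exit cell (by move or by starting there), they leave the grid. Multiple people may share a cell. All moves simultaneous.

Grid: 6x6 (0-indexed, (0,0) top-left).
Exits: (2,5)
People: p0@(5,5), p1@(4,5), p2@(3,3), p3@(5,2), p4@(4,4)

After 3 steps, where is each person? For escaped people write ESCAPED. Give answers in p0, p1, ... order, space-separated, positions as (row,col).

Step 1: p0:(5,5)->(4,5) | p1:(4,5)->(3,5) | p2:(3,3)->(2,3) | p3:(5,2)->(4,2) | p4:(4,4)->(3,4)
Step 2: p0:(4,5)->(3,5) | p1:(3,5)->(2,5)->EXIT | p2:(2,3)->(2,4) | p3:(4,2)->(3,2) | p4:(3,4)->(2,4)
Step 3: p0:(3,5)->(2,5)->EXIT | p1:escaped | p2:(2,4)->(2,5)->EXIT | p3:(3,2)->(2,2) | p4:(2,4)->(2,5)->EXIT

ESCAPED ESCAPED ESCAPED (2,2) ESCAPED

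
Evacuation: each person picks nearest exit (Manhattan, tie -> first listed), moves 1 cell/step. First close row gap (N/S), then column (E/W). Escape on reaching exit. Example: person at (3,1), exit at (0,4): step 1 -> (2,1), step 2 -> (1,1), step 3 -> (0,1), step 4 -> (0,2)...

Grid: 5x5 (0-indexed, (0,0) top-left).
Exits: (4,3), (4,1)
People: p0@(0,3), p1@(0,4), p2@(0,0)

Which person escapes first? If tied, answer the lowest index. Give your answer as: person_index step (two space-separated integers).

Step 1: p0:(0,3)->(1,3) | p1:(0,4)->(1,4) | p2:(0,0)->(1,0)
Step 2: p0:(1,3)->(2,3) | p1:(1,4)->(2,4) | p2:(1,0)->(2,0)
Step 3: p0:(2,3)->(3,3) | p1:(2,4)->(3,4) | p2:(2,0)->(3,0)
Step 4: p0:(3,3)->(4,3)->EXIT | p1:(3,4)->(4,4) | p2:(3,0)->(4,0)
Step 5: p0:escaped | p1:(4,4)->(4,3)->EXIT | p2:(4,0)->(4,1)->EXIT
Exit steps: [4, 5, 5]
First to escape: p0 at step 4

Answer: 0 4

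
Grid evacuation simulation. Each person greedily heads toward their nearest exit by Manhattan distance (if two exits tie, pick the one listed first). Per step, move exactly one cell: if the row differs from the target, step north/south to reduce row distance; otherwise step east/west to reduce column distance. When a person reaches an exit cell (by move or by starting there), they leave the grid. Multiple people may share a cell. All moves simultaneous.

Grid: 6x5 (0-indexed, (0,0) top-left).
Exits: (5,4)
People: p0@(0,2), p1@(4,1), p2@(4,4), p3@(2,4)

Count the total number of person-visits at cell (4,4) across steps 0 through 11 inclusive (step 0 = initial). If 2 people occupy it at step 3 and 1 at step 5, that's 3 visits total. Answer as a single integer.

Answer: 2

Derivation:
Step 0: p0@(0,2) p1@(4,1) p2@(4,4) p3@(2,4) -> at (4,4): 1 [p2], cum=1
Step 1: p0@(1,2) p1@(5,1) p2@ESC p3@(3,4) -> at (4,4): 0 [-], cum=1
Step 2: p0@(2,2) p1@(5,2) p2@ESC p3@(4,4) -> at (4,4): 1 [p3], cum=2
Step 3: p0@(3,2) p1@(5,3) p2@ESC p3@ESC -> at (4,4): 0 [-], cum=2
Step 4: p0@(4,2) p1@ESC p2@ESC p3@ESC -> at (4,4): 0 [-], cum=2
Step 5: p0@(5,2) p1@ESC p2@ESC p3@ESC -> at (4,4): 0 [-], cum=2
Step 6: p0@(5,3) p1@ESC p2@ESC p3@ESC -> at (4,4): 0 [-], cum=2
Step 7: p0@ESC p1@ESC p2@ESC p3@ESC -> at (4,4): 0 [-], cum=2
Total visits = 2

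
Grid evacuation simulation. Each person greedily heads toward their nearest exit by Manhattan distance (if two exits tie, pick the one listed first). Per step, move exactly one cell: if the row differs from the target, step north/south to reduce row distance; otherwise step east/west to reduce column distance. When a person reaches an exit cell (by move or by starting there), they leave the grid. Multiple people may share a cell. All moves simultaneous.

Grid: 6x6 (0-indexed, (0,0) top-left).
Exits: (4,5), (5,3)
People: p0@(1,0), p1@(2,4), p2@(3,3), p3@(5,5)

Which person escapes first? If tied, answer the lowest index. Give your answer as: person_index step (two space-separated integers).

Step 1: p0:(1,0)->(2,0) | p1:(2,4)->(3,4) | p2:(3,3)->(4,3) | p3:(5,5)->(4,5)->EXIT
Step 2: p0:(2,0)->(3,0) | p1:(3,4)->(4,4) | p2:(4,3)->(5,3)->EXIT | p3:escaped
Step 3: p0:(3,0)->(4,0) | p1:(4,4)->(4,5)->EXIT | p2:escaped | p3:escaped
Step 4: p0:(4,0)->(5,0) | p1:escaped | p2:escaped | p3:escaped
Step 5: p0:(5,0)->(5,1) | p1:escaped | p2:escaped | p3:escaped
Step 6: p0:(5,1)->(5,2) | p1:escaped | p2:escaped | p3:escaped
Step 7: p0:(5,2)->(5,3)->EXIT | p1:escaped | p2:escaped | p3:escaped
Exit steps: [7, 3, 2, 1]
First to escape: p3 at step 1

Answer: 3 1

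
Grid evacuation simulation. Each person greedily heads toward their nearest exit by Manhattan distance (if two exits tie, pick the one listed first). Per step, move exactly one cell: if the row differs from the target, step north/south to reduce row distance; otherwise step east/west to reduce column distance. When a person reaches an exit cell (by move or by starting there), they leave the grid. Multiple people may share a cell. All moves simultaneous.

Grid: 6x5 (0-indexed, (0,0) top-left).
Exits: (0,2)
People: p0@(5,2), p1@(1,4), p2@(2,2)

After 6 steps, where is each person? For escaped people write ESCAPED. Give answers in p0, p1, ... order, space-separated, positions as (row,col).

Step 1: p0:(5,2)->(4,2) | p1:(1,4)->(0,4) | p2:(2,2)->(1,2)
Step 2: p0:(4,2)->(3,2) | p1:(0,4)->(0,3) | p2:(1,2)->(0,2)->EXIT
Step 3: p0:(3,2)->(2,2) | p1:(0,3)->(0,2)->EXIT | p2:escaped
Step 4: p0:(2,2)->(1,2) | p1:escaped | p2:escaped
Step 5: p0:(1,2)->(0,2)->EXIT | p1:escaped | p2:escaped

ESCAPED ESCAPED ESCAPED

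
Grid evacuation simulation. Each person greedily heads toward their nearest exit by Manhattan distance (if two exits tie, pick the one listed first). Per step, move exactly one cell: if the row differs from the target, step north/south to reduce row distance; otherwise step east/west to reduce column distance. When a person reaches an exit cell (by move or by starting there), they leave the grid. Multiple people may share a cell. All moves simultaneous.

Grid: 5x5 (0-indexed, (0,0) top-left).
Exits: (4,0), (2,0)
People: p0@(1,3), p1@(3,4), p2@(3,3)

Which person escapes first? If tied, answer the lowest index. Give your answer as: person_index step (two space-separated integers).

Step 1: p0:(1,3)->(2,3) | p1:(3,4)->(4,4) | p2:(3,3)->(4,3)
Step 2: p0:(2,3)->(2,2) | p1:(4,4)->(4,3) | p2:(4,3)->(4,2)
Step 3: p0:(2,2)->(2,1) | p1:(4,3)->(4,2) | p2:(4,2)->(4,1)
Step 4: p0:(2,1)->(2,0)->EXIT | p1:(4,2)->(4,1) | p2:(4,1)->(4,0)->EXIT
Step 5: p0:escaped | p1:(4,1)->(4,0)->EXIT | p2:escaped
Exit steps: [4, 5, 4]
First to escape: p0 at step 4

Answer: 0 4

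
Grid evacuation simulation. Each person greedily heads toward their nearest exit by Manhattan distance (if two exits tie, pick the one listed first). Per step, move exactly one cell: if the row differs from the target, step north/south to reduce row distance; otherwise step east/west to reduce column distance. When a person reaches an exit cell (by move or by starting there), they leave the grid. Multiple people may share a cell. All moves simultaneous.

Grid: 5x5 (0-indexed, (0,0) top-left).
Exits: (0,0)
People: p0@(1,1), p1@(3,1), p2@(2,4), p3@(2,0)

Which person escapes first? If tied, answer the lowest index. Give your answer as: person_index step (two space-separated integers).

Answer: 0 2

Derivation:
Step 1: p0:(1,1)->(0,1) | p1:(3,1)->(2,1) | p2:(2,4)->(1,4) | p3:(2,0)->(1,0)
Step 2: p0:(0,1)->(0,0)->EXIT | p1:(2,1)->(1,1) | p2:(1,4)->(0,4) | p3:(1,0)->(0,0)->EXIT
Step 3: p0:escaped | p1:(1,1)->(0,1) | p2:(0,4)->(0,3) | p3:escaped
Step 4: p0:escaped | p1:(0,1)->(0,0)->EXIT | p2:(0,3)->(0,2) | p3:escaped
Step 5: p0:escaped | p1:escaped | p2:(0,2)->(0,1) | p3:escaped
Step 6: p0:escaped | p1:escaped | p2:(0,1)->(0,0)->EXIT | p3:escaped
Exit steps: [2, 4, 6, 2]
First to escape: p0 at step 2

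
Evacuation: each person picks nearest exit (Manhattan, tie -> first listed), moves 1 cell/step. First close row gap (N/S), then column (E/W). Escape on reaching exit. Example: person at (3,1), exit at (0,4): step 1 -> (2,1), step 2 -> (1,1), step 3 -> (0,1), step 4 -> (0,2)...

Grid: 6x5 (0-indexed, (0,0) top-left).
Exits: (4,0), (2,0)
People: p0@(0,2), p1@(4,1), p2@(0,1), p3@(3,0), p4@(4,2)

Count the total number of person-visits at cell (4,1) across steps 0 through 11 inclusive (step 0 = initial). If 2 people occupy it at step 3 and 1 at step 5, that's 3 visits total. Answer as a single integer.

Step 0: p0@(0,2) p1@(4,1) p2@(0,1) p3@(3,0) p4@(4,2) -> at (4,1): 1 [p1], cum=1
Step 1: p0@(1,2) p1@ESC p2@(1,1) p3@ESC p4@(4,1) -> at (4,1): 1 [p4], cum=2
Step 2: p0@(2,2) p1@ESC p2@(2,1) p3@ESC p4@ESC -> at (4,1): 0 [-], cum=2
Step 3: p0@(2,1) p1@ESC p2@ESC p3@ESC p4@ESC -> at (4,1): 0 [-], cum=2
Step 4: p0@ESC p1@ESC p2@ESC p3@ESC p4@ESC -> at (4,1): 0 [-], cum=2
Total visits = 2

Answer: 2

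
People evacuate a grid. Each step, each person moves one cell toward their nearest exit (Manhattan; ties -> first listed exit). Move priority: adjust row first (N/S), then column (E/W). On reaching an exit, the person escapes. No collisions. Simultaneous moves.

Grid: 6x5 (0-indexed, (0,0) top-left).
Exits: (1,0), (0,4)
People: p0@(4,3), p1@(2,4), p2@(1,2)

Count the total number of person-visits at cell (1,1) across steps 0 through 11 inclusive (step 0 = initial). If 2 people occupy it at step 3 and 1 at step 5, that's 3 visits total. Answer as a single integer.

Step 0: p0@(4,3) p1@(2,4) p2@(1,2) -> at (1,1): 0 [-], cum=0
Step 1: p0@(3,3) p1@(1,4) p2@(1,1) -> at (1,1): 1 [p2], cum=1
Step 2: p0@(2,3) p1@ESC p2@ESC -> at (1,1): 0 [-], cum=1
Step 3: p0@(1,3) p1@ESC p2@ESC -> at (1,1): 0 [-], cum=1
Step 4: p0@(0,3) p1@ESC p2@ESC -> at (1,1): 0 [-], cum=1
Step 5: p0@ESC p1@ESC p2@ESC -> at (1,1): 0 [-], cum=1
Total visits = 1

Answer: 1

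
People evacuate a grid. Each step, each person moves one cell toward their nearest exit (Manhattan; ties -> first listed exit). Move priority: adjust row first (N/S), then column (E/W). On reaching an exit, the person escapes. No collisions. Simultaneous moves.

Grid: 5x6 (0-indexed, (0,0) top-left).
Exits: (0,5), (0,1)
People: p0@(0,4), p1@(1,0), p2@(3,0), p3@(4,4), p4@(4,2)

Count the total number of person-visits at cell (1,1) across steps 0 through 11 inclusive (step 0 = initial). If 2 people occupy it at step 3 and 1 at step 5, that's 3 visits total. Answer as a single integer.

Step 0: p0@(0,4) p1@(1,0) p2@(3,0) p3@(4,4) p4@(4,2) -> at (1,1): 0 [-], cum=0
Step 1: p0@ESC p1@(0,0) p2@(2,0) p3@(3,4) p4@(3,2) -> at (1,1): 0 [-], cum=0
Step 2: p0@ESC p1@ESC p2@(1,0) p3@(2,4) p4@(2,2) -> at (1,1): 0 [-], cum=0
Step 3: p0@ESC p1@ESC p2@(0,0) p3@(1,4) p4@(1,2) -> at (1,1): 0 [-], cum=0
Step 4: p0@ESC p1@ESC p2@ESC p3@(0,4) p4@(0,2) -> at (1,1): 0 [-], cum=0
Step 5: p0@ESC p1@ESC p2@ESC p3@ESC p4@ESC -> at (1,1): 0 [-], cum=0
Total visits = 0

Answer: 0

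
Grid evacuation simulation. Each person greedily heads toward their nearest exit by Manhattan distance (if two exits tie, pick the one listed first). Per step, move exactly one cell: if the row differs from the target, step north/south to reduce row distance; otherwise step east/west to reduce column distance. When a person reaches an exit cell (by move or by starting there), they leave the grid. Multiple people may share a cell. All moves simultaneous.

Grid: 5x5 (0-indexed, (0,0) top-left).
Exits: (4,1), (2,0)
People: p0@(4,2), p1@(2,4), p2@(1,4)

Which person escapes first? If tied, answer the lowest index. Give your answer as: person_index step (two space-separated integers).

Answer: 0 1

Derivation:
Step 1: p0:(4,2)->(4,1)->EXIT | p1:(2,4)->(2,3) | p2:(1,4)->(2,4)
Step 2: p0:escaped | p1:(2,3)->(2,2) | p2:(2,4)->(2,3)
Step 3: p0:escaped | p1:(2,2)->(2,1) | p2:(2,3)->(2,2)
Step 4: p0:escaped | p1:(2,1)->(2,0)->EXIT | p2:(2,2)->(2,1)
Step 5: p0:escaped | p1:escaped | p2:(2,1)->(2,0)->EXIT
Exit steps: [1, 4, 5]
First to escape: p0 at step 1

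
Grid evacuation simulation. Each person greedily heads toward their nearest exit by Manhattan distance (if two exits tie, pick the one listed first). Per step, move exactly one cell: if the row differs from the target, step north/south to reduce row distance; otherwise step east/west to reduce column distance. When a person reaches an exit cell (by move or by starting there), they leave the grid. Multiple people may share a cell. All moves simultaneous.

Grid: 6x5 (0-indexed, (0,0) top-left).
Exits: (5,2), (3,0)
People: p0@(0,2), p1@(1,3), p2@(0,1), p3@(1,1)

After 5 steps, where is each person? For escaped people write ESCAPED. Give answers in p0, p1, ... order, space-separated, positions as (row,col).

Step 1: p0:(0,2)->(1,2) | p1:(1,3)->(2,3) | p2:(0,1)->(1,1) | p3:(1,1)->(2,1)
Step 2: p0:(1,2)->(2,2) | p1:(2,3)->(3,3) | p2:(1,1)->(2,1) | p3:(2,1)->(3,1)
Step 3: p0:(2,2)->(3,2) | p1:(3,3)->(4,3) | p2:(2,1)->(3,1) | p3:(3,1)->(3,0)->EXIT
Step 4: p0:(3,2)->(4,2) | p1:(4,3)->(5,3) | p2:(3,1)->(3,0)->EXIT | p3:escaped
Step 5: p0:(4,2)->(5,2)->EXIT | p1:(5,3)->(5,2)->EXIT | p2:escaped | p3:escaped

ESCAPED ESCAPED ESCAPED ESCAPED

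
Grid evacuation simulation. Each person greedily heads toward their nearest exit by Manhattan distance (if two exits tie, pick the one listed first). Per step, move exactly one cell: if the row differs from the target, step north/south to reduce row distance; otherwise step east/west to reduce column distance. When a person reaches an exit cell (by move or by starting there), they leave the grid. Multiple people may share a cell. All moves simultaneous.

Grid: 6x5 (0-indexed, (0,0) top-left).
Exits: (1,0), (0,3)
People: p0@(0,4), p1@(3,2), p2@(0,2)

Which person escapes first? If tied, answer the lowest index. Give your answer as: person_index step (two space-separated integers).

Answer: 0 1

Derivation:
Step 1: p0:(0,4)->(0,3)->EXIT | p1:(3,2)->(2,2) | p2:(0,2)->(0,3)->EXIT
Step 2: p0:escaped | p1:(2,2)->(1,2) | p2:escaped
Step 3: p0:escaped | p1:(1,2)->(1,1) | p2:escaped
Step 4: p0:escaped | p1:(1,1)->(1,0)->EXIT | p2:escaped
Exit steps: [1, 4, 1]
First to escape: p0 at step 1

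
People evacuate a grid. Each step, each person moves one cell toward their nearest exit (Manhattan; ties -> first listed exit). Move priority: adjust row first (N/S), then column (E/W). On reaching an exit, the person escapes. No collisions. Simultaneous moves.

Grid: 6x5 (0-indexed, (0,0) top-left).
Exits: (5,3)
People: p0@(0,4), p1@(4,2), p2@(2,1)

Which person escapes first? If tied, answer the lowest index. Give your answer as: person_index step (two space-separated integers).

Answer: 1 2

Derivation:
Step 1: p0:(0,4)->(1,4) | p1:(4,2)->(5,2) | p2:(2,1)->(3,1)
Step 2: p0:(1,4)->(2,4) | p1:(5,2)->(5,3)->EXIT | p2:(3,1)->(4,1)
Step 3: p0:(2,4)->(3,4) | p1:escaped | p2:(4,1)->(5,1)
Step 4: p0:(3,4)->(4,4) | p1:escaped | p2:(5,1)->(5,2)
Step 5: p0:(4,4)->(5,4) | p1:escaped | p2:(5,2)->(5,3)->EXIT
Step 6: p0:(5,4)->(5,3)->EXIT | p1:escaped | p2:escaped
Exit steps: [6, 2, 5]
First to escape: p1 at step 2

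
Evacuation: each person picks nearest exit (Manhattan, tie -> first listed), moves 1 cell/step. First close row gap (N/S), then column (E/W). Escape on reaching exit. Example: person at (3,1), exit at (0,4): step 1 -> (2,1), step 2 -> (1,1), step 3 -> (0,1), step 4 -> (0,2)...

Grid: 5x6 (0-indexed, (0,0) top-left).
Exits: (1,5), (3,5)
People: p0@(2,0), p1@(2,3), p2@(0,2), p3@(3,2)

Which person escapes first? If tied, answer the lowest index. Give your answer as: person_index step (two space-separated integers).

Step 1: p0:(2,0)->(1,0) | p1:(2,3)->(1,3) | p2:(0,2)->(1,2) | p3:(3,2)->(3,3)
Step 2: p0:(1,0)->(1,1) | p1:(1,3)->(1,4) | p2:(1,2)->(1,3) | p3:(3,3)->(3,4)
Step 3: p0:(1,1)->(1,2) | p1:(1,4)->(1,5)->EXIT | p2:(1,3)->(1,4) | p3:(3,4)->(3,5)->EXIT
Step 4: p0:(1,2)->(1,3) | p1:escaped | p2:(1,4)->(1,5)->EXIT | p3:escaped
Step 5: p0:(1,3)->(1,4) | p1:escaped | p2:escaped | p3:escaped
Step 6: p0:(1,4)->(1,5)->EXIT | p1:escaped | p2:escaped | p3:escaped
Exit steps: [6, 3, 4, 3]
First to escape: p1 at step 3

Answer: 1 3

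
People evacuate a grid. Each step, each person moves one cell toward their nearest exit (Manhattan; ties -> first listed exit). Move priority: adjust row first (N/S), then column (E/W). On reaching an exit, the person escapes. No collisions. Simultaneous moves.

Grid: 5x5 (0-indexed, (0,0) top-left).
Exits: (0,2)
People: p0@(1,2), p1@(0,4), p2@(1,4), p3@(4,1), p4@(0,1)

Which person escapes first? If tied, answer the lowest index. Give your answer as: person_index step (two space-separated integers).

Step 1: p0:(1,2)->(0,2)->EXIT | p1:(0,4)->(0,3) | p2:(1,4)->(0,4) | p3:(4,1)->(3,1) | p4:(0,1)->(0,2)->EXIT
Step 2: p0:escaped | p1:(0,3)->(0,2)->EXIT | p2:(0,4)->(0,3) | p3:(3,1)->(2,1) | p4:escaped
Step 3: p0:escaped | p1:escaped | p2:(0,3)->(0,2)->EXIT | p3:(2,1)->(1,1) | p4:escaped
Step 4: p0:escaped | p1:escaped | p2:escaped | p3:(1,1)->(0,1) | p4:escaped
Step 5: p0:escaped | p1:escaped | p2:escaped | p3:(0,1)->(0,2)->EXIT | p4:escaped
Exit steps: [1, 2, 3, 5, 1]
First to escape: p0 at step 1

Answer: 0 1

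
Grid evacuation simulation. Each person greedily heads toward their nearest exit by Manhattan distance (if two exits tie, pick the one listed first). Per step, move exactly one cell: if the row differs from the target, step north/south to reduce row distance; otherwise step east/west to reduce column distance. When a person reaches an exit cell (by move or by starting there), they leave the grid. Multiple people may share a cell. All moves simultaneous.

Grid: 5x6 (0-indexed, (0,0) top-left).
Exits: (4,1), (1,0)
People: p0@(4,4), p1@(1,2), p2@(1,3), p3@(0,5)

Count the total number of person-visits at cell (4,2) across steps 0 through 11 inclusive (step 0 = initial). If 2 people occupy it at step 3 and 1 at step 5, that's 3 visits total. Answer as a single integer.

Answer: 1

Derivation:
Step 0: p0@(4,4) p1@(1,2) p2@(1,3) p3@(0,5) -> at (4,2): 0 [-], cum=0
Step 1: p0@(4,3) p1@(1,1) p2@(1,2) p3@(1,5) -> at (4,2): 0 [-], cum=0
Step 2: p0@(4,2) p1@ESC p2@(1,1) p3@(1,4) -> at (4,2): 1 [p0], cum=1
Step 3: p0@ESC p1@ESC p2@ESC p3@(1,3) -> at (4,2): 0 [-], cum=1
Step 4: p0@ESC p1@ESC p2@ESC p3@(1,2) -> at (4,2): 0 [-], cum=1
Step 5: p0@ESC p1@ESC p2@ESC p3@(1,1) -> at (4,2): 0 [-], cum=1
Step 6: p0@ESC p1@ESC p2@ESC p3@ESC -> at (4,2): 0 [-], cum=1
Total visits = 1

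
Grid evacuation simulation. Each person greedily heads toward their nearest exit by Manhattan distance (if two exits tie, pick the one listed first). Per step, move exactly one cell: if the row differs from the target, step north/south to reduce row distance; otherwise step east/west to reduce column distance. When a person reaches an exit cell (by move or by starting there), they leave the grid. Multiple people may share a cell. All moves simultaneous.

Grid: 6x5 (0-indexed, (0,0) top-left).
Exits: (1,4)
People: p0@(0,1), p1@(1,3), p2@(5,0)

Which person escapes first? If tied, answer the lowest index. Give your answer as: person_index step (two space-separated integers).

Step 1: p0:(0,1)->(1,1) | p1:(1,3)->(1,4)->EXIT | p2:(5,0)->(4,0)
Step 2: p0:(1,1)->(1,2) | p1:escaped | p2:(4,0)->(3,0)
Step 3: p0:(1,2)->(1,3) | p1:escaped | p2:(3,0)->(2,0)
Step 4: p0:(1,3)->(1,4)->EXIT | p1:escaped | p2:(2,0)->(1,0)
Step 5: p0:escaped | p1:escaped | p2:(1,0)->(1,1)
Step 6: p0:escaped | p1:escaped | p2:(1,1)->(1,2)
Step 7: p0:escaped | p1:escaped | p2:(1,2)->(1,3)
Step 8: p0:escaped | p1:escaped | p2:(1,3)->(1,4)->EXIT
Exit steps: [4, 1, 8]
First to escape: p1 at step 1

Answer: 1 1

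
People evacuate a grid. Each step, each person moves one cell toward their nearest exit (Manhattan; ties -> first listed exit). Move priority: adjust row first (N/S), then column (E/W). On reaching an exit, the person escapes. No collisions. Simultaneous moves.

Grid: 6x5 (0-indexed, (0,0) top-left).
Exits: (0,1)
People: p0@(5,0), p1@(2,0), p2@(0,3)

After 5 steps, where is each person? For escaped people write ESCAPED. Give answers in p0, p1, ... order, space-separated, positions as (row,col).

Step 1: p0:(5,0)->(4,0) | p1:(2,0)->(1,0) | p2:(0,3)->(0,2)
Step 2: p0:(4,0)->(3,0) | p1:(1,0)->(0,0) | p2:(0,2)->(0,1)->EXIT
Step 3: p0:(3,0)->(2,0) | p1:(0,0)->(0,1)->EXIT | p2:escaped
Step 4: p0:(2,0)->(1,0) | p1:escaped | p2:escaped
Step 5: p0:(1,0)->(0,0) | p1:escaped | p2:escaped

(0,0) ESCAPED ESCAPED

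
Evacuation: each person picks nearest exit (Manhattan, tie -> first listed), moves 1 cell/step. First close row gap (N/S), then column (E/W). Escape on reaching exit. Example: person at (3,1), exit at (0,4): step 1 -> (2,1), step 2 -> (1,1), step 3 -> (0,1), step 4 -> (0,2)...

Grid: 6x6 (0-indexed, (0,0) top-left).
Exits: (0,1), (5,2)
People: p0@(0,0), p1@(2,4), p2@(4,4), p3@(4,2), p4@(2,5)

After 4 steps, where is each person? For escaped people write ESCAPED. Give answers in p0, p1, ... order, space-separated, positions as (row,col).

Step 1: p0:(0,0)->(0,1)->EXIT | p1:(2,4)->(1,4) | p2:(4,4)->(5,4) | p3:(4,2)->(5,2)->EXIT | p4:(2,5)->(1,5)
Step 2: p0:escaped | p1:(1,4)->(0,4) | p2:(5,4)->(5,3) | p3:escaped | p4:(1,5)->(0,5)
Step 3: p0:escaped | p1:(0,4)->(0,3) | p2:(5,3)->(5,2)->EXIT | p3:escaped | p4:(0,5)->(0,4)
Step 4: p0:escaped | p1:(0,3)->(0,2) | p2:escaped | p3:escaped | p4:(0,4)->(0,3)

ESCAPED (0,2) ESCAPED ESCAPED (0,3)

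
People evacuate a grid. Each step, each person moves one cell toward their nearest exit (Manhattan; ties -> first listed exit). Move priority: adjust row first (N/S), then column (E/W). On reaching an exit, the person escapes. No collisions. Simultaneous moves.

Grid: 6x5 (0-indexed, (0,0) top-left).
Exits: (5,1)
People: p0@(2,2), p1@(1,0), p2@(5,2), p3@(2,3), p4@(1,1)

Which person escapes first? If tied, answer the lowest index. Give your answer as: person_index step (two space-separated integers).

Answer: 2 1

Derivation:
Step 1: p0:(2,2)->(3,2) | p1:(1,0)->(2,0) | p2:(5,2)->(5,1)->EXIT | p3:(2,3)->(3,3) | p4:(1,1)->(2,1)
Step 2: p0:(3,2)->(4,2) | p1:(2,0)->(3,0) | p2:escaped | p3:(3,3)->(4,3) | p4:(2,1)->(3,1)
Step 3: p0:(4,2)->(5,2) | p1:(3,0)->(4,0) | p2:escaped | p3:(4,3)->(5,3) | p4:(3,1)->(4,1)
Step 4: p0:(5,2)->(5,1)->EXIT | p1:(4,0)->(5,0) | p2:escaped | p3:(5,3)->(5,2) | p4:(4,1)->(5,1)->EXIT
Step 5: p0:escaped | p1:(5,0)->(5,1)->EXIT | p2:escaped | p3:(5,2)->(5,1)->EXIT | p4:escaped
Exit steps: [4, 5, 1, 5, 4]
First to escape: p2 at step 1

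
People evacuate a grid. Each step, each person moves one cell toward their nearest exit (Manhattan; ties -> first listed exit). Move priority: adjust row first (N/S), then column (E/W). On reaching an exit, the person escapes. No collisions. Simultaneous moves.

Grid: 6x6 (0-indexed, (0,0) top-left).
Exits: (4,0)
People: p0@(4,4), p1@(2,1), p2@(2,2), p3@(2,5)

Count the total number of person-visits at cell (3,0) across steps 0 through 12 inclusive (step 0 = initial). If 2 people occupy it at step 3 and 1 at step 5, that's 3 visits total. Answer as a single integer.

Answer: 0

Derivation:
Step 0: p0@(4,4) p1@(2,1) p2@(2,2) p3@(2,5) -> at (3,0): 0 [-], cum=0
Step 1: p0@(4,3) p1@(3,1) p2@(3,2) p3@(3,5) -> at (3,0): 0 [-], cum=0
Step 2: p0@(4,2) p1@(4,1) p2@(4,2) p3@(4,5) -> at (3,0): 0 [-], cum=0
Step 3: p0@(4,1) p1@ESC p2@(4,1) p3@(4,4) -> at (3,0): 0 [-], cum=0
Step 4: p0@ESC p1@ESC p2@ESC p3@(4,3) -> at (3,0): 0 [-], cum=0
Step 5: p0@ESC p1@ESC p2@ESC p3@(4,2) -> at (3,0): 0 [-], cum=0
Step 6: p0@ESC p1@ESC p2@ESC p3@(4,1) -> at (3,0): 0 [-], cum=0
Step 7: p0@ESC p1@ESC p2@ESC p3@ESC -> at (3,0): 0 [-], cum=0
Total visits = 0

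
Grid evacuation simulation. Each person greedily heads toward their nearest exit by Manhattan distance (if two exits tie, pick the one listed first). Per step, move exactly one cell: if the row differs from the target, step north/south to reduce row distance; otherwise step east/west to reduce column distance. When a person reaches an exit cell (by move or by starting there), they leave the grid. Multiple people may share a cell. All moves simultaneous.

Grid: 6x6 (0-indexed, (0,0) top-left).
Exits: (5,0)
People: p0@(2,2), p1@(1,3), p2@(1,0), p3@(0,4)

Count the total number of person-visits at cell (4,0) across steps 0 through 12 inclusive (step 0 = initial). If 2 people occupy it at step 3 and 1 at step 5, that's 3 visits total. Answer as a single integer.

Answer: 1

Derivation:
Step 0: p0@(2,2) p1@(1,3) p2@(1,0) p3@(0,4) -> at (4,0): 0 [-], cum=0
Step 1: p0@(3,2) p1@(2,3) p2@(2,0) p3@(1,4) -> at (4,0): 0 [-], cum=0
Step 2: p0@(4,2) p1@(3,3) p2@(3,0) p3@(2,4) -> at (4,0): 0 [-], cum=0
Step 3: p0@(5,2) p1@(4,3) p2@(4,0) p3@(3,4) -> at (4,0): 1 [p2], cum=1
Step 4: p0@(5,1) p1@(5,3) p2@ESC p3@(4,4) -> at (4,0): 0 [-], cum=1
Step 5: p0@ESC p1@(5,2) p2@ESC p3@(5,4) -> at (4,0): 0 [-], cum=1
Step 6: p0@ESC p1@(5,1) p2@ESC p3@(5,3) -> at (4,0): 0 [-], cum=1
Step 7: p0@ESC p1@ESC p2@ESC p3@(5,2) -> at (4,0): 0 [-], cum=1
Step 8: p0@ESC p1@ESC p2@ESC p3@(5,1) -> at (4,0): 0 [-], cum=1
Step 9: p0@ESC p1@ESC p2@ESC p3@ESC -> at (4,0): 0 [-], cum=1
Total visits = 1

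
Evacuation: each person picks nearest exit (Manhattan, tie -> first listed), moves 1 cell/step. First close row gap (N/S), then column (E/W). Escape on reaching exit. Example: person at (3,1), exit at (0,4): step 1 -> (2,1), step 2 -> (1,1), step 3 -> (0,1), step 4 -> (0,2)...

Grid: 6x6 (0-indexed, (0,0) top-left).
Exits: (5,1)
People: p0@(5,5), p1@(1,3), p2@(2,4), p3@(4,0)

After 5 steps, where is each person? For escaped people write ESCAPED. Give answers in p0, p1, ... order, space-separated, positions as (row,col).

Step 1: p0:(5,5)->(5,4) | p1:(1,3)->(2,3) | p2:(2,4)->(3,4) | p3:(4,0)->(5,0)
Step 2: p0:(5,4)->(5,3) | p1:(2,3)->(3,3) | p2:(3,4)->(4,4) | p3:(5,0)->(5,1)->EXIT
Step 3: p0:(5,3)->(5,2) | p1:(3,3)->(4,3) | p2:(4,4)->(5,4) | p3:escaped
Step 4: p0:(5,2)->(5,1)->EXIT | p1:(4,3)->(5,3) | p2:(5,4)->(5,3) | p3:escaped
Step 5: p0:escaped | p1:(5,3)->(5,2) | p2:(5,3)->(5,2) | p3:escaped

ESCAPED (5,2) (5,2) ESCAPED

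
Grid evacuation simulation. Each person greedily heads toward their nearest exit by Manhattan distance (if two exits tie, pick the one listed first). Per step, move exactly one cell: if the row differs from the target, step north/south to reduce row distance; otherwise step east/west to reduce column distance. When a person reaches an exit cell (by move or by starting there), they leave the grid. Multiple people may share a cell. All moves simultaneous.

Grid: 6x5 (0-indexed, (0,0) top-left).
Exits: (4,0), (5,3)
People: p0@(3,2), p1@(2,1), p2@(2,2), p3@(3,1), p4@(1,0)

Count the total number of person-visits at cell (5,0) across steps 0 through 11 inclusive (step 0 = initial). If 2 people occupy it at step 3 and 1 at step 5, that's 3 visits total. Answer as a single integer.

Step 0: p0@(3,2) p1@(2,1) p2@(2,2) p3@(3,1) p4@(1,0) -> at (5,0): 0 [-], cum=0
Step 1: p0@(4,2) p1@(3,1) p2@(3,2) p3@(4,1) p4@(2,0) -> at (5,0): 0 [-], cum=0
Step 2: p0@(4,1) p1@(4,1) p2@(4,2) p3@ESC p4@(3,0) -> at (5,0): 0 [-], cum=0
Step 3: p0@ESC p1@ESC p2@(4,1) p3@ESC p4@ESC -> at (5,0): 0 [-], cum=0
Step 4: p0@ESC p1@ESC p2@ESC p3@ESC p4@ESC -> at (5,0): 0 [-], cum=0
Total visits = 0

Answer: 0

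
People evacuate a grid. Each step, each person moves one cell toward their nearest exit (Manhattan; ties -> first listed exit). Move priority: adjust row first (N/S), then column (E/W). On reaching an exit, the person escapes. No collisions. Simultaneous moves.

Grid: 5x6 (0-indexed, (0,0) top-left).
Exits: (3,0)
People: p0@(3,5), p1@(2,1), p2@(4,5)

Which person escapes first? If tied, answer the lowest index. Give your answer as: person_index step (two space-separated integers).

Answer: 1 2

Derivation:
Step 1: p0:(3,5)->(3,4) | p1:(2,1)->(3,1) | p2:(4,5)->(3,5)
Step 2: p0:(3,4)->(3,3) | p1:(3,1)->(3,0)->EXIT | p2:(3,5)->(3,4)
Step 3: p0:(3,3)->(3,2) | p1:escaped | p2:(3,4)->(3,3)
Step 4: p0:(3,2)->(3,1) | p1:escaped | p2:(3,3)->(3,2)
Step 5: p0:(3,1)->(3,0)->EXIT | p1:escaped | p2:(3,2)->(3,1)
Step 6: p0:escaped | p1:escaped | p2:(3,1)->(3,0)->EXIT
Exit steps: [5, 2, 6]
First to escape: p1 at step 2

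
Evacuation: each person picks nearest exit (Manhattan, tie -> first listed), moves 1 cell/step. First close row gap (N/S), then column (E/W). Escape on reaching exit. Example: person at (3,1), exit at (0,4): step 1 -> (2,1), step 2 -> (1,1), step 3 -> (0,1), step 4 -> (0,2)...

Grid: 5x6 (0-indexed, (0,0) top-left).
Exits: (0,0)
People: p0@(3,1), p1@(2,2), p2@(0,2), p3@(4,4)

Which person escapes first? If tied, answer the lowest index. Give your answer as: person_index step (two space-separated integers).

Step 1: p0:(3,1)->(2,1) | p1:(2,2)->(1,2) | p2:(0,2)->(0,1) | p3:(4,4)->(3,4)
Step 2: p0:(2,1)->(1,1) | p1:(1,2)->(0,2) | p2:(0,1)->(0,0)->EXIT | p3:(3,4)->(2,4)
Step 3: p0:(1,1)->(0,1) | p1:(0,2)->(0,1) | p2:escaped | p3:(2,4)->(1,4)
Step 4: p0:(0,1)->(0,0)->EXIT | p1:(0,1)->(0,0)->EXIT | p2:escaped | p3:(1,4)->(0,4)
Step 5: p0:escaped | p1:escaped | p2:escaped | p3:(0,4)->(0,3)
Step 6: p0:escaped | p1:escaped | p2:escaped | p3:(0,3)->(0,2)
Step 7: p0:escaped | p1:escaped | p2:escaped | p3:(0,2)->(0,1)
Step 8: p0:escaped | p1:escaped | p2:escaped | p3:(0,1)->(0,0)->EXIT
Exit steps: [4, 4, 2, 8]
First to escape: p2 at step 2

Answer: 2 2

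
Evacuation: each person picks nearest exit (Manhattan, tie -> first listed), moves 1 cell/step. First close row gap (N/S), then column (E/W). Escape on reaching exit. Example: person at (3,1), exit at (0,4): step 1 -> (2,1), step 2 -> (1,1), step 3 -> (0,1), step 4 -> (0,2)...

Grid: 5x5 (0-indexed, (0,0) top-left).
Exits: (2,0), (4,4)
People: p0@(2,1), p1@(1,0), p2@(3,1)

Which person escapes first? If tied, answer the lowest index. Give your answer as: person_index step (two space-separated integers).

Answer: 0 1

Derivation:
Step 1: p0:(2,1)->(2,0)->EXIT | p1:(1,0)->(2,0)->EXIT | p2:(3,1)->(2,1)
Step 2: p0:escaped | p1:escaped | p2:(2,1)->(2,0)->EXIT
Exit steps: [1, 1, 2]
First to escape: p0 at step 1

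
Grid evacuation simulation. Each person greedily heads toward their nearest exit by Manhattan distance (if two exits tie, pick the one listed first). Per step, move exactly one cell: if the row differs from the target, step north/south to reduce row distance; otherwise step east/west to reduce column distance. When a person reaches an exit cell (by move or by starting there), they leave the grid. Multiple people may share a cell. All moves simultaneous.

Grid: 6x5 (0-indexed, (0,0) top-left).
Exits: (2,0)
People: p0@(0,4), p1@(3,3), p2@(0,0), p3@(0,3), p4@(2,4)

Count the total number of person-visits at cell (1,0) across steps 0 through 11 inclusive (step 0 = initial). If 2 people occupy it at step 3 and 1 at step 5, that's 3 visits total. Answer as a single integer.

Step 0: p0@(0,4) p1@(3,3) p2@(0,0) p3@(0,3) p4@(2,4) -> at (1,0): 0 [-], cum=0
Step 1: p0@(1,4) p1@(2,3) p2@(1,0) p3@(1,3) p4@(2,3) -> at (1,0): 1 [p2], cum=1
Step 2: p0@(2,4) p1@(2,2) p2@ESC p3@(2,3) p4@(2,2) -> at (1,0): 0 [-], cum=1
Step 3: p0@(2,3) p1@(2,1) p2@ESC p3@(2,2) p4@(2,1) -> at (1,0): 0 [-], cum=1
Step 4: p0@(2,2) p1@ESC p2@ESC p3@(2,1) p4@ESC -> at (1,0): 0 [-], cum=1
Step 5: p0@(2,1) p1@ESC p2@ESC p3@ESC p4@ESC -> at (1,0): 0 [-], cum=1
Step 6: p0@ESC p1@ESC p2@ESC p3@ESC p4@ESC -> at (1,0): 0 [-], cum=1
Total visits = 1

Answer: 1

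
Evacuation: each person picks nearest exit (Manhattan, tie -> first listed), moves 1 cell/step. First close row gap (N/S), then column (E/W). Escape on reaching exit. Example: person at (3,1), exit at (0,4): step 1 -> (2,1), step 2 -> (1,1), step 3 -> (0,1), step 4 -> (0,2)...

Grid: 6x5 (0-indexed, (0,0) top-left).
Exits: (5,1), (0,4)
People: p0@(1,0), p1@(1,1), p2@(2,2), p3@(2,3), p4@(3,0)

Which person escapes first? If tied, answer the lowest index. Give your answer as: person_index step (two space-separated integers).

Step 1: p0:(1,0)->(2,0) | p1:(1,1)->(2,1) | p2:(2,2)->(3,2) | p3:(2,3)->(1,3) | p4:(3,0)->(4,0)
Step 2: p0:(2,0)->(3,0) | p1:(2,1)->(3,1) | p2:(3,2)->(4,2) | p3:(1,3)->(0,3) | p4:(4,0)->(5,0)
Step 3: p0:(3,0)->(4,0) | p1:(3,1)->(4,1) | p2:(4,2)->(5,2) | p3:(0,3)->(0,4)->EXIT | p4:(5,0)->(5,1)->EXIT
Step 4: p0:(4,0)->(5,0) | p1:(4,1)->(5,1)->EXIT | p2:(5,2)->(5,1)->EXIT | p3:escaped | p4:escaped
Step 5: p0:(5,0)->(5,1)->EXIT | p1:escaped | p2:escaped | p3:escaped | p4:escaped
Exit steps: [5, 4, 4, 3, 3]
First to escape: p3 at step 3

Answer: 3 3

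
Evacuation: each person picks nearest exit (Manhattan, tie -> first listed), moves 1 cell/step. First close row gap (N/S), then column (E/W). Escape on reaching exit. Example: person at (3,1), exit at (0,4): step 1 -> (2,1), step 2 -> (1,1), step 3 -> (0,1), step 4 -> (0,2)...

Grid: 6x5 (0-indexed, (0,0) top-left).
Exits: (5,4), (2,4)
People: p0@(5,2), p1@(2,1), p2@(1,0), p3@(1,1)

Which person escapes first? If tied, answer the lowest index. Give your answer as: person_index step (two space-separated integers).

Answer: 0 2

Derivation:
Step 1: p0:(5,2)->(5,3) | p1:(2,1)->(2,2) | p2:(1,0)->(2,0) | p3:(1,1)->(2,1)
Step 2: p0:(5,3)->(5,4)->EXIT | p1:(2,2)->(2,3) | p2:(2,0)->(2,1) | p3:(2,1)->(2,2)
Step 3: p0:escaped | p1:(2,3)->(2,4)->EXIT | p2:(2,1)->(2,2) | p3:(2,2)->(2,3)
Step 4: p0:escaped | p1:escaped | p2:(2,2)->(2,3) | p3:(2,3)->(2,4)->EXIT
Step 5: p0:escaped | p1:escaped | p2:(2,3)->(2,4)->EXIT | p3:escaped
Exit steps: [2, 3, 5, 4]
First to escape: p0 at step 2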